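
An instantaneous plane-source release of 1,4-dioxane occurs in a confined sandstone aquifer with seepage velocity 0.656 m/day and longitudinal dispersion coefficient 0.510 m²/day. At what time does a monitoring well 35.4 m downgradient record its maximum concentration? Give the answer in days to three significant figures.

For the 1D instantaneous-source solution, setting ∂C/∂t = 0 at fixed x gives v²t² + 2Dt − x² = 0, so t = (√(D² + v²x²) − D)/v².
√(D² + v²x²) = √(0.510² + 0.656² × 35.4²) = 23.23; v² = 0.430336.
t = (23.23 − 0.510)/0.430336 = 52.8 days (vs. the pure-advection estimate x/v = 54.0 d).

52.8 days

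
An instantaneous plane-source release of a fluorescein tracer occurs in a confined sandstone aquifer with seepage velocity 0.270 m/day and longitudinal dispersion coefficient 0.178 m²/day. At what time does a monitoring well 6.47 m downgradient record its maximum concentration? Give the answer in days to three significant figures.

For the 1D instantaneous-source solution, setting ∂C/∂t = 0 at fixed x gives v²t² + 2Dt − x² = 0, so t = (√(D² + v²x²) − D)/v².
√(D² + v²x²) = √(0.178² + 0.270² × 6.47²) = 1.756; v² = 0.0729.
t = (1.756 − 0.178)/0.0729 = 21.6 days (vs. the pure-advection estimate x/v = 24.0 d).

21.6 days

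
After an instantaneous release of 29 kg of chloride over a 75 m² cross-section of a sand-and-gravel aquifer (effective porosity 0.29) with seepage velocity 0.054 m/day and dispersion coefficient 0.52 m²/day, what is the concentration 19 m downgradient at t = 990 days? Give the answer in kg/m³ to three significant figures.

0.00931 kg/m³

For an instantaneous plane source, C(x,t) = M/(n_e·A·√(4πDt)) · exp(−(x−vt)²/(4Dt)), with n_e·A the pore (flow) area.
Plume center vt = 0.054 × 990 = 53.46 m, so the well at 19 m is 34.46 m upgradient of the peak.
√(4πDt) = 80.43 m, giving peak height M/(n_e·A·√(4πDt)) = 29/(0.29 × 75 × 80.43) = 0.01658 kg/m³.
(x−vt)²/(4Dt) = (-34.46)²/(4 × 0.52 × 990) = 0.5767; exp(−0.5767) = 0.5617.
C = 0.01658 × 0.5617 = 0.00931 kg/m³.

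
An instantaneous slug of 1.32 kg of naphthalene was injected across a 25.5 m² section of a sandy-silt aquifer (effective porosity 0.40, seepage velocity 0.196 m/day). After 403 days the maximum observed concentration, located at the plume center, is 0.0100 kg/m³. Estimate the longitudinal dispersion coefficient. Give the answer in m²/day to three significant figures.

0.0331 m²/day

At the plume center C_max = M/(n_e·A·√(4πDt)), so D = M²/(4πt·(n_e·A·C_max)²).
n_e·A·C_max = 0.40 × 25.5 × 0.0100 = 0.1020 kg/m.
D = 1.32²/(4π × 403 × 0.1020²) = 0.0331 m²/day.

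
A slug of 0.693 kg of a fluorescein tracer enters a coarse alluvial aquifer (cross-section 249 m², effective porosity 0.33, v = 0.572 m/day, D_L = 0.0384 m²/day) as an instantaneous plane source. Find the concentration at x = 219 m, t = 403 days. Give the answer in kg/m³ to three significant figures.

For an instantaneous plane source, C(x,t) = M/(n_e·A·√(4πDt)) · exp(−(x−vt)²/(4Dt)), with n_e·A the pore (flow) area.
Plume center vt = 0.572 × 403 = 230.516 m, so the well at 219 m is 11.516 m upgradient of the peak.
√(4πDt) = 13.95 m, giving peak height M/(n_e·A·√(4πDt)) = 0.693/(0.33 × 249 × 13.95) = 0.0006046 kg/m³.
(x−vt)²/(4Dt) = (-11.516)²/(4 × 0.0384 × 403) = 2.142; exp(−2.142) = 0.1174.
C = 0.0006046 × 0.1174 = 7.10e-05 kg/m³.

7.10e-05 kg/m³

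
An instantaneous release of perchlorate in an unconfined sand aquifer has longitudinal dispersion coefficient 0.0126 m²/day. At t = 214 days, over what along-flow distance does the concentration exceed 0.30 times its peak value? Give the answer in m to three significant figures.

The plume is Gaussian with σ = √(2Dt) = √(2 × 0.0126 × 214) = 2.322 m.
C/C_peak = exp(−Δx²/(2σ²)) = 0.30 ⇒ Δx = σ·√(−2 ln 0.30) = 2.322 × 1.552 = 3.604 m.
Width = 2Δx = 7.21 m.

7.21 m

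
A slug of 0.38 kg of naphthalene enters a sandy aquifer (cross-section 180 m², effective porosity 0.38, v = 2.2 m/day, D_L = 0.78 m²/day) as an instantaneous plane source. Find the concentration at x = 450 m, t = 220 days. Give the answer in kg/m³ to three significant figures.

For an instantaneous plane source, C(x,t) = M/(n_e·A·√(4πDt)) · exp(−(x−vt)²/(4Dt)), with n_e·A the pore (flow) area.
Plume center vt = 2.2 × 220 = 484 m, so the well at 450 m is 34 m upgradient of the peak.
√(4πDt) = 46.44 m, giving peak height M/(n_e·A·√(4πDt)) = 0.38/(0.38 × 180 × 46.44) = 0.0001196 kg/m³.
(x−vt)²/(4Dt) = (-34)²/(4 × 0.78 × 220) = 1.684; exp(−1.684) = 0.1856.
C = 0.0001196 × 0.1856 = 2.22e-05 kg/m³.

2.22e-05 kg/m³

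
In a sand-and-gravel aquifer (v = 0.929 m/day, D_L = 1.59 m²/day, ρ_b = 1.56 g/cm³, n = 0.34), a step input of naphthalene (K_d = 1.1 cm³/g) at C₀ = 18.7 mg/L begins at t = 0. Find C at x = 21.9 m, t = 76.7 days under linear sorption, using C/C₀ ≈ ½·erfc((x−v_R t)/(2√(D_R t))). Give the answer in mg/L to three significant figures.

Retardation factor R = 1 + ρ_b·K_d/n = 1 + 1.56 × 1.1/0.34 = 6.047.
Sorption retards both mechanisms: v_R = v/R = 0.1536 m/day, D_R = D/R = 0.2629 m²/day.
v_R·t = 0.1536 × 76.7 = 11.78112 m; 2√(D_R t) = 8.981 m; argument = (21.9 − 11.78112)/8.981 = 1.127.
C = C₀ × ½·erfc(1.127) = 18.7 × 0.05549 = 1.04 mg/L.

1.04 mg/L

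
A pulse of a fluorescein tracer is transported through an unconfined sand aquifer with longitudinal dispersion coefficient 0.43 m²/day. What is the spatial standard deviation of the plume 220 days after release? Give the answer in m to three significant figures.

Dispersive spreading gives a Gaussian with σ² = 2Dt; advection only shifts the center.
σ = √(2 × 0.43 × 220) = 13.8 m.

13.8 m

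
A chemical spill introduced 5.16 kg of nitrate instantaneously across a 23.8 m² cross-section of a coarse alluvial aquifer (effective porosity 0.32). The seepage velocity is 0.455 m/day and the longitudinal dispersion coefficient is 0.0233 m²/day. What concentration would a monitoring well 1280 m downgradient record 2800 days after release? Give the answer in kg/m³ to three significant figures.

For an instantaneous plane source, C(x,t) = M/(n_e·A·√(4πDt)) · exp(−(x−vt)²/(4Dt)), with n_e·A the pore (flow) area.
Plume center vt = 0.455 × 2800 = 1274 m, so the well at 1280 m is 6 m downgradient of the peak.
√(4πDt) = 28.63 m, giving peak height M/(n_e·A·√(4πDt)) = 5.16/(0.32 × 23.8 × 28.63) = 0.02366 kg/m³.
(x−vt)²/(4Dt) = (6)²/(4 × 0.0233 × 2800) = 0.1380; exp(−0.1380) = 0.8711.
C = 0.02366 × 0.8711 = 0.0206 kg/m³.

0.0206 kg/m³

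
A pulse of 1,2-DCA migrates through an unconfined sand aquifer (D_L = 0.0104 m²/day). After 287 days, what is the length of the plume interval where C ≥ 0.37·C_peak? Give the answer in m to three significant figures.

6.89 m

The plume is Gaussian with σ = √(2Dt) = √(2 × 0.0104 × 287) = 2.443 m.
C/C_peak = exp(−Δx²/(2σ²)) = 0.37 ⇒ Δx = σ·√(−2 ln 0.37) = 2.443 × 1.410 = 3.445 m.
Width = 2Δx = 6.89 m.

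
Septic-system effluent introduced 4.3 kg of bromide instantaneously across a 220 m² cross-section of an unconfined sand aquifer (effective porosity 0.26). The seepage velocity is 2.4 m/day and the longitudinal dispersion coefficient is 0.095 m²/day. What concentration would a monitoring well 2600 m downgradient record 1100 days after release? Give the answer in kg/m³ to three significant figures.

4.51e-05 kg/m³

For an instantaneous plane source, C(x,t) = M/(n_e·A·√(4πDt)) · exp(−(x−vt)²/(4Dt)), with n_e·A the pore (flow) area.
Plume center vt = 2.4 × 1100 = 2640 m, so the well at 2600 m is 40 m upgradient of the peak.
√(4πDt) = 36.24 m, giving peak height M/(n_e·A·√(4πDt)) = 4.3/(0.26 × 220 × 36.24) = 0.002074 kg/m³.
(x−vt)²/(4Dt) = (-40)²/(4 × 0.095 × 1100) = 3.828; exp(−3.828) = 0.02175.
C = 0.002074 × 0.02175 = 4.51e-05 kg/m³.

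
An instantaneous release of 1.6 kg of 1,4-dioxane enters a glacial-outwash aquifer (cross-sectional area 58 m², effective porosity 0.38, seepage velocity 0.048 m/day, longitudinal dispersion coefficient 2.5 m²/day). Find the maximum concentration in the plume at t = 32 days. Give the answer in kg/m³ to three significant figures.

0.00229 kg/m³

The peak of an instantaneous 1D plume sits at x = vt; there the Gaussian factor is 1 and C_max = M/(n_e·A·√(4πDt)), where n_e·A is the pore area the mass is dissolved in.
√(4πDt) = √(4π × 2.5 × 32) = 31.71 m, so C_max = 1.6/(0.38 × 58 × 31.71) = 0.00229 kg/m³.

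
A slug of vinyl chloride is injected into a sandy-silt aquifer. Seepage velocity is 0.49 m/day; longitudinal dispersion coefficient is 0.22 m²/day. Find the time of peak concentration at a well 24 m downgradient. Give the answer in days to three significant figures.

For the 1D instantaneous-source solution, setting ∂C/∂t = 0 at fixed x gives v²t² + 2Dt − x² = 0, so t = (√(D² + v²x²) − D)/v².
√(D² + v²x²) = √(0.22² + 0.49² × 24²) = 11.76; v² = 0.2401.
t = (11.76 − 0.22)/0.2401 = 48.1 days (vs. the pure-advection estimate x/v = 49.0 d).

48.1 days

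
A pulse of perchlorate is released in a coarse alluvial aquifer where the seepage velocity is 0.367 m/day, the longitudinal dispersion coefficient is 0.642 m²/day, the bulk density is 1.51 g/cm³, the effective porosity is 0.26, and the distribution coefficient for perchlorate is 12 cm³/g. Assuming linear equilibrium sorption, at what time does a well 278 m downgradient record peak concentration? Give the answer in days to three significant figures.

Retardation factor R = 1 + ρ_b·K_d/n = 1 + 1.51 × 12/0.26 = 70.69.
Sorption retards both mechanisms: v_R = v/R = 0.005192 m/day, D_R = D/R = 0.009082 m²/day.
Peak time from v_R²t² + 2D_R t − x² = 0: t = (√(D_R² + v_R²x²) − D_R)/v_R².
√(D_R² + v_R²x²) = √(0.009082² + 0.005192² × 278²) = 1.443; v_R² = 2.696e-05.
t = (1.443 − 0.009082)/2.696e-05 = 53200 days.

53200 days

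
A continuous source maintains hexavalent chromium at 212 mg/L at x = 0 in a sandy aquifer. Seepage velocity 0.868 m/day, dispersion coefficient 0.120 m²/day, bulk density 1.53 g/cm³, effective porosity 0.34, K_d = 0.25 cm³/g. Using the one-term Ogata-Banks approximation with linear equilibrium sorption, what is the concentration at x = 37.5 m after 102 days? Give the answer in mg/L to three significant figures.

189 mg/L

Retardation factor R = 1 + ρ_b·K_d/n = 1 + 1.53 × 0.25/0.34 = 2.125.
Sorption retards both mechanisms: v_R = v/R = 0.4085 m/day, D_R = D/R = 0.05647 m²/day.
v_R·t = 0.4085 × 102 = 41.667 m; 2√(D_R t) = 4.800 m; argument = (37.5 − 41.667)/4.800 = -0.8681.
C = C₀ × ½·erfc(-0.8681) = 212 × 0.8902 = 189 mg/L.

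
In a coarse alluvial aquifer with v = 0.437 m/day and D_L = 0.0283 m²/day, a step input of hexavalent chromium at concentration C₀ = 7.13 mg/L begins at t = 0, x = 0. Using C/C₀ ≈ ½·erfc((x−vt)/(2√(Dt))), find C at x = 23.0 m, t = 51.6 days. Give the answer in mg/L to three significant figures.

For a continuous step input, C/C₀ ≈ ½·erfc((x−vt)/(2√(Dt))).
vt = 0.437 × 51.6 = 22.5492 m and 2√(Dt) = 2√(0.0283 × 51.6) = 2.417 m.
Argument (x−vt)/(2√(Dt)) = (23.0 − 22.5492)/2.417 = 0.1865; ½·erfc(0.1865) = 0.3960.
C = 7.13 × 0.3960 = 2.82 mg/L.

2.82 mg/L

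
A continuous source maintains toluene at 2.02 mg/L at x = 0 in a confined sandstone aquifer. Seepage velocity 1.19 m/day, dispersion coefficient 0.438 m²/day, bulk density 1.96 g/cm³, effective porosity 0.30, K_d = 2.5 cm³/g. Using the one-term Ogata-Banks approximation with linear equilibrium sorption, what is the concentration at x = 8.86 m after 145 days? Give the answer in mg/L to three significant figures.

1.33 mg/L

Retardation factor R = 1 + ρ_b·K_d/n = 1 + 1.96 × 2.5/0.30 = 17.33.
Sorption retards both mechanisms: v_R = v/R = 0.06867 m/day, D_R = D/R = 0.02527 m²/day.
v_R·t = 0.06867 × 145 = 9.95715 m; 2√(D_R t) = 3.828 m; argument = (8.86 − 9.95715)/3.828 = -0.2866.
C = C₀ × ½·erfc(-0.2866) = 2.02 × 0.6574 = 1.33 mg/L.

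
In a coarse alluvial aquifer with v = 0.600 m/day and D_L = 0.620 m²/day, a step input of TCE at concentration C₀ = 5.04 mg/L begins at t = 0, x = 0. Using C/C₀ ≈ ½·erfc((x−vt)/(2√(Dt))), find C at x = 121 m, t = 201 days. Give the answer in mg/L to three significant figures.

2.47 mg/L

For a continuous step input, C/C₀ ≈ ½·erfc((x−vt)/(2√(Dt))).
vt = 0.600 × 201 = 120.6 m and 2√(Dt) = 2√(0.620 × 201) = 22.33 m.
Argument (x−vt)/(2√(Dt)) = (121 − 120.6)/22.33 = 0.01791; ½·erfc(0.01791) = 0.4899.
C = 5.04 × 0.4899 = 2.47 mg/L.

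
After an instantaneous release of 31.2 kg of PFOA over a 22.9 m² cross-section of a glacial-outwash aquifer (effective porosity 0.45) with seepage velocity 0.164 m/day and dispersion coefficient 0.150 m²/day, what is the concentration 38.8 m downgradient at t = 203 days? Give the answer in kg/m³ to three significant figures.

0.121 kg/m³

For an instantaneous plane source, C(x,t) = M/(n_e·A·√(4πDt)) · exp(−(x−vt)²/(4Dt)), with n_e·A the pore (flow) area.
Plume center vt = 0.164 × 203 = 33.292 m, so the well at 38.8 m is 5.508 m downgradient of the peak.
√(4πDt) = 19.56 m, giving peak height M/(n_e·A·√(4πDt)) = 31.2/(0.45 × 22.9 × 19.56) = 0.1548 kg/m³.
(x−vt)²/(4Dt) = (5.508)²/(4 × 0.150 × 203) = 0.2491; exp(−0.2491) = 0.7795.
C = 0.1548 × 0.7795 = 0.121 kg/m³.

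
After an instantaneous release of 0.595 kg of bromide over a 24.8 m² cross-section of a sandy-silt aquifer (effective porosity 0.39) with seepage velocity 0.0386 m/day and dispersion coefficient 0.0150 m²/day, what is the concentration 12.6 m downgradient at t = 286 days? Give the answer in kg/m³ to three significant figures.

0.00727 kg/m³

For an instantaneous plane source, C(x,t) = M/(n_e·A·√(4πDt)) · exp(−(x−vt)²/(4Dt)), with n_e·A the pore (flow) area.
Plume center vt = 0.0386 × 286 = 11.0396 m, so the well at 12.6 m is 1.5604 m downgradient of the peak.
√(4πDt) = 7.342 m, giving peak height M/(n_e·A·√(4πDt)) = 0.595/(0.39 × 24.8 × 7.342) = 0.008379 kg/m³.
(x−vt)²/(4Dt) = (1.5604)²/(4 × 0.0150 × 286) = 0.1419; exp(−0.1419) = 0.8677.
C = 0.008379 × 0.8677 = 0.00727 kg/m³.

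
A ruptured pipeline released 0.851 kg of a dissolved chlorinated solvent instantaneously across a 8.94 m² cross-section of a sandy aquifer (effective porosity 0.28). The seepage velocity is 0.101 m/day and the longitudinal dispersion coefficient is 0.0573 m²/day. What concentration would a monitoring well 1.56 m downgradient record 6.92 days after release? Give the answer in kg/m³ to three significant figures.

For an instantaneous plane source, C(x,t) = M/(n_e·A·√(4πDt)) · exp(−(x−vt)²/(4Dt)), with n_e·A the pore (flow) area.
Plume center vt = 0.101 × 6.92 = 0.69892 m, so the well at 1.56 m is 0.86108 m downgradient of the peak.
√(4πDt) = 2.232 m, giving peak height M/(n_e·A·√(4πDt)) = 0.851/(0.28 × 8.94 × 2.232) = 0.1523 kg/m³.
(x−vt)²/(4Dt) = (0.86108)²/(4 × 0.0573 × 6.92) = 0.4675; exp(−0.4675) = 0.6266.
C = 0.1523 × 0.6266 = 0.0954 kg/m³.

0.0954 kg/m³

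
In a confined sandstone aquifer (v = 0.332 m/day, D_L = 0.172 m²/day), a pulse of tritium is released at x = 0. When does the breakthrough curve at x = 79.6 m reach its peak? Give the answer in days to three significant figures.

For the 1D instantaneous-source solution, setting ∂C/∂t = 0 at fixed x gives v²t² + 2Dt − x² = 0, so t = (√(D² + v²x²) − D)/v².
√(D² + v²x²) = √(0.172² + 0.332² × 79.6²) = 26.43; v² = 0.110224.
t = (26.43 − 0.172)/0.110224 = 238 days (vs. the pure-advection estimate x/v = 240 d).

238 days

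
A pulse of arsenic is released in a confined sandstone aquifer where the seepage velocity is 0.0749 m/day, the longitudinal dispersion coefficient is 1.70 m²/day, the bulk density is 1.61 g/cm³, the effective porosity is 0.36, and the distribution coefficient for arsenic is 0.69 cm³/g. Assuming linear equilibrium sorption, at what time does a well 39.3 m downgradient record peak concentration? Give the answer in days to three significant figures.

1240 days

Retardation factor R = 1 + ρ_b·K_d/n = 1 + 1.61 × 0.69/0.36 = 4.086.
Sorption retards both mechanisms: v_R = v/R = 0.01833 m/day, D_R = D/R = 0.4161 m²/day.
Peak time from v_R²t² + 2D_R t − x² = 0: t = (√(D_R² + v_R²x²) − D_R)/v_R².
√(D_R² + v_R²x²) = √(0.4161² + 0.01833² × 39.3²) = 0.8319; v_R² = 0.0003360.
t = (0.8319 − 0.4161)/0.0003360 = 1240 days.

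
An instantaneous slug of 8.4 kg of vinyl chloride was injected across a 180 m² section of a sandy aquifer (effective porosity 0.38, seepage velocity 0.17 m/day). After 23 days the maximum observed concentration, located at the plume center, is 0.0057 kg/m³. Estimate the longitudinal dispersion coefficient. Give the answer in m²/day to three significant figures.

1.61 m²/day

At the plume center C_max = M/(n_e·A·√(4πDt)), so D = M²/(4πt·(n_e·A·C_max)²).
n_e·A·C_max = 0.38 × 180 × 0.0057 = 0.3899 kg/m.
D = 8.4²/(4π × 23 × 0.3899²) = 1.61 m²/day.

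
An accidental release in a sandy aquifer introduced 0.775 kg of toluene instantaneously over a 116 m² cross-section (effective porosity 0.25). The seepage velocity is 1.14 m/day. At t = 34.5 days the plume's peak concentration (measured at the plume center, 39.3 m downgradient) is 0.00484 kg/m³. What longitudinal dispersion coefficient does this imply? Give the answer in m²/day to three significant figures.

At the plume center C_max = M/(n_e·A·√(4πDt)), so D = M²/(4πt·(n_e·A·C_max)²).
n_e·A·C_max = 0.25 × 116 × 0.00484 = 0.1404 kg/m.
D = 0.775²/(4π × 34.5 × 0.1404²) = 0.0703 m²/day.

0.0703 m²/day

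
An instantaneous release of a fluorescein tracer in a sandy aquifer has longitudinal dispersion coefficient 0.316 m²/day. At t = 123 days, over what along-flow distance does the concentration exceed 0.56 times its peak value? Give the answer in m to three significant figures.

19.0 m

The plume is Gaussian with σ = √(2Dt) = √(2 × 0.316 × 123) = 8.817 m.
C/C_peak = exp(−Δx²/(2σ²)) = 0.56 ⇒ Δx = σ·√(−2 ln 0.56) = 8.817 × 1.077 = 9.496 m.
Width = 2Δx = 19.0 m.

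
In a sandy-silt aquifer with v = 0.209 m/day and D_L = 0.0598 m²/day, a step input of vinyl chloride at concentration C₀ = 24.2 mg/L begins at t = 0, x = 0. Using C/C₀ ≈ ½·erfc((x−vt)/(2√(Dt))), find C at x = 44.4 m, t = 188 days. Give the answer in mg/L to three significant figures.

3.40 mg/L

For a continuous step input, C/C₀ ≈ ½·erfc((x−vt)/(2√(Dt))).
vt = 0.209 × 188 = 39.292 m and 2√(Dt) = 2√(0.0598 × 188) = 6.706 m.
Argument (x−vt)/(2√(Dt)) = (44.4 − 39.292)/6.706 = 0.7617; ½·erfc(0.7617) = 0.1407.
C = 24.2 × 0.1407 = 3.40 mg/L.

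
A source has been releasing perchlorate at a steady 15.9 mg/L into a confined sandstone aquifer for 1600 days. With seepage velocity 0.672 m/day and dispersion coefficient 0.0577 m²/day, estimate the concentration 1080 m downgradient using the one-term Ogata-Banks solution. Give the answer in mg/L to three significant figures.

For a continuous step input, C/C₀ ≈ ½·erfc((x−vt)/(2√(Dt))).
vt = 0.672 × 1600 = 1075.2 m and 2√(Dt) = 2√(0.0577 × 1600) = 19.22 m.
Argument (x−vt)/(2√(Dt)) = (1080 − 1075.2)/19.22 = 0.2497; ½·erfc(0.2497) = 0.3620.
C = 15.9 × 0.3620 = 5.76 mg/L.

5.76 mg/L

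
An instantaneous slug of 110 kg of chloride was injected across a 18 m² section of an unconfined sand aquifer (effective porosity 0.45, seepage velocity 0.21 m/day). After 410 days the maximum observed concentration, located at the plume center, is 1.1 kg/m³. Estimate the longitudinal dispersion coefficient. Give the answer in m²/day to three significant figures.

At the plume center C_max = M/(n_e·A·√(4πDt)), so D = M²/(4πt·(n_e·A·C_max)²).
n_e·A·C_max = 0.45 × 18 × 1.1 = 8.910 kg/m.
D = 110²/(4π × 410 × 8.910²) = 0.0296 m²/day.

0.0296 m²/day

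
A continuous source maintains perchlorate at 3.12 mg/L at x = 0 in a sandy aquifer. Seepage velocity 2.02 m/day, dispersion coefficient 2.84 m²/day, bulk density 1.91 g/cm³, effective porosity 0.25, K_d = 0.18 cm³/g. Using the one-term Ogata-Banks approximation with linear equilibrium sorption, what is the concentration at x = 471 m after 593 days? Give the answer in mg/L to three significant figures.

2.53 mg/L

Retardation factor R = 1 + ρ_b·K_d/n = 1 + 1.91 × 0.18/0.25 = 2.375.
Sorption retards both mechanisms: v_R = v/R = 0.8505 m/day, D_R = D/R = 1.196 m²/day.
v_R·t = 0.8505 × 593 = 504.3465 m; 2√(D_R t) = 53.26 m; argument = (471 − 504.3465)/53.26 = -0.6261.
C = C₀ × ½·erfc(-0.6261) = 3.12 × 0.8120 = 2.53 mg/L.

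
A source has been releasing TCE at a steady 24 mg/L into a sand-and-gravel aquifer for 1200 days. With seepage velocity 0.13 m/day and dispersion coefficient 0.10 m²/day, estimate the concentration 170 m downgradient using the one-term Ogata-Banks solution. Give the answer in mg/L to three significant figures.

For a continuous step input, C/C₀ ≈ ½·erfc((x−vt)/(2√(Dt))).
vt = 0.13 × 1200 = 156 m and 2√(Dt) = 2√(0.10 × 1200) = 21.91 m.
Argument (x−vt)/(2√(Dt)) = (170 − 156)/21.91 = 0.6390; ½·erfc(0.6390) = 0.1831.
C = 24 × 0.1831 = 4.39 mg/L.

4.39 mg/L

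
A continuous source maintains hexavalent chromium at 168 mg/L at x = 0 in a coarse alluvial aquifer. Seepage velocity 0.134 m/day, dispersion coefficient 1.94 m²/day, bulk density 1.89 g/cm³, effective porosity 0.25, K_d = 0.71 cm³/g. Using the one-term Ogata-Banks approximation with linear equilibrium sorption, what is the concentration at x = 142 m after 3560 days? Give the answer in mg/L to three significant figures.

12.6 mg/L

Retardation factor R = 1 + ρ_b·K_d/n = 1 + 1.89 × 0.71/0.25 = 6.368.
Sorption retards both mechanisms: v_R = v/R = 0.02104 m/day, D_R = D/R = 0.3046 m²/day.
v_R·t = 0.02104 × 3560 = 74.9024 m; 2√(D_R t) = 65.86 m; argument = (142 − 74.9024)/65.86 = 1.019.
C = C₀ × ½·erfc(1.019) = 168 × 0.07478 = 12.6 mg/L.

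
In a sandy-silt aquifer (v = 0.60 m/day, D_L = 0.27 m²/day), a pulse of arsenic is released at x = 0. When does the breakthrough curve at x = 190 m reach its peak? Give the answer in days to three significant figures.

For the 1D instantaneous-source solution, setting ∂C/∂t = 0 at fixed x gives v²t² + 2Dt − x² = 0, so t = (√(D² + v²x²) − D)/v².
√(D² + v²x²) = √(0.27² + 0.60² × 190²) = 114.0; v² = 0.36.
t = (114.0 − 0.27)/0.36 = 316 days (vs. the pure-advection estimate x/v = 317 d).

316 days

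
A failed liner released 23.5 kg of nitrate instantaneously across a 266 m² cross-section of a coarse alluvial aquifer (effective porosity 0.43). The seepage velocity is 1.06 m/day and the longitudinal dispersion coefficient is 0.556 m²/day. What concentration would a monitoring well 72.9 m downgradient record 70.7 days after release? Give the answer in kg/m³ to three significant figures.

0.00900 kg/m³

For an instantaneous plane source, C(x,t) = M/(n_e·A·√(4πDt)) · exp(−(x−vt)²/(4Dt)), with n_e·A the pore (flow) area.
Plume center vt = 1.06 × 70.7 = 74.942 m, so the well at 72.9 m is 2.042 m upgradient of the peak.
√(4πDt) = 22.23 m, giving peak height M/(n_e·A·√(4πDt)) = 23.5/(0.43 × 266 × 22.23) = 0.009242 kg/m³.
(x−vt)²/(4Dt) = (-2.042)²/(4 × 0.556 × 70.7) = 0.02652; exp(−0.02652) = 0.9738.
C = 0.009242 × 0.9738 = 0.00900 kg/m³.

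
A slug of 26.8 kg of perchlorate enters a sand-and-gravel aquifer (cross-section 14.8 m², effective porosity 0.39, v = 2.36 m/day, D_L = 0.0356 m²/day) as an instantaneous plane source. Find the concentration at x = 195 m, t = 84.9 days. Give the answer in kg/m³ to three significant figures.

0.0697 kg/m³

For an instantaneous plane source, C(x,t) = M/(n_e·A·√(4πDt)) · exp(−(x−vt)²/(4Dt)), with n_e·A the pore (flow) area.
Plume center vt = 2.36 × 84.9 = 200.364 m, so the well at 195 m is 5.364 m upgradient of the peak.
√(4πDt) = 6.163 m, giving peak height M/(n_e·A·√(4πDt)) = 26.8/(0.39 × 14.8 × 6.163) = 0.7534 kg/m³.
(x−vt)²/(4Dt) = (-5.364)²/(4 × 0.0356 × 84.9) = 2.380; exp(−2.380) = 0.09255.
C = 0.7534 × 0.09255 = 0.0697 kg/m³.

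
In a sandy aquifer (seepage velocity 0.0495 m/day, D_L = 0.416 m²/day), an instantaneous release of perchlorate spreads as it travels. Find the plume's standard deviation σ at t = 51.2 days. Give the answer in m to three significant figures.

Dispersive spreading gives a Gaussian with σ² = 2Dt; advection only shifts the center.
σ = √(2 × 0.416 × 51.2) = 6.53 m.

6.53 m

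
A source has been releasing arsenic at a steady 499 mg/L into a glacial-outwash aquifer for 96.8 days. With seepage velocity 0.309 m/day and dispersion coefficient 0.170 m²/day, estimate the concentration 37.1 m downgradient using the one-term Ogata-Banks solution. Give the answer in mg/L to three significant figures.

52.4 mg/L

For a continuous step input, C/C₀ ≈ ½·erfc((x−vt)/(2√(Dt))).
vt = 0.309 × 96.8 = 29.9112 m and 2√(Dt) = 2√(0.170 × 96.8) = 8.113 m.
Argument (x−vt)/(2√(Dt)) = (37.1 − 29.9112)/8.113 = 0.8861; ½·erfc(0.8861) = 0.1051.
C = 499 × 0.1051 = 52.4 mg/L.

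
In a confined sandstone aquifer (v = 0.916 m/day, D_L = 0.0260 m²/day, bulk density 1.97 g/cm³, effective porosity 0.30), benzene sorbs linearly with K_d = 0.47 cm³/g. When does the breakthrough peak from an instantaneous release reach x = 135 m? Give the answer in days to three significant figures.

Retardation factor R = 1 + ρ_b·K_d/n = 1 + 1.97 × 0.47/0.30 = 4.086.
Sorption retards both mechanisms: v_R = v/R = 0.2242 m/day, D_R = D/R = 0.006363 m²/day.
Peak time from v_R²t² + 2D_R t − x² = 0: t = (√(D_R² + v_R²x²) − D_R)/v_R².
√(D_R² + v_R²x²) = √(0.006363² + 0.2242² × 135²) = 30.27; v_R² = 0.05027.
t = (30.27 − 0.006363)/0.05027 = 602 days.

602 days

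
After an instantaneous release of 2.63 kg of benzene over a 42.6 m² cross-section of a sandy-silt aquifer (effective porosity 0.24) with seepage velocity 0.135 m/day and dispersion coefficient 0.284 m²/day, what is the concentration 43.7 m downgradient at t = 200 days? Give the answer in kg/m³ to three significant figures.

For an instantaneous plane source, C(x,t) = M/(n_e·A·√(4πDt)) · exp(−(x−vt)²/(4Dt)), with n_e·A the pore (flow) area.
Plume center vt = 0.135 × 200 = 27 m, so the well at 43.7 m is 16.7 m downgradient of the peak.
√(4πDt) = 26.72 m, giving peak height M/(n_e·A·√(4πDt)) = 2.63/(0.24 × 42.6 × 26.72) = 0.009627 kg/m³.
(x−vt)²/(4Dt) = (16.7)²/(4 × 0.284 × 200) = 1.228; exp(−1.228) = 0.2929.
C = 0.009627 × 0.2929 = 0.00282 kg/m³.

0.00282 kg/m³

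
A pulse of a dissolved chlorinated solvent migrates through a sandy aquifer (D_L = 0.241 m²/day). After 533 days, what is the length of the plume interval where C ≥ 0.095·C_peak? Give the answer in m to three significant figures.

The plume is Gaussian with σ = √(2Dt) = √(2 × 0.241 × 533) = 16.03 m.
C/C_peak = exp(−Δx²/(2σ²)) = 0.095 ⇒ Δx = σ·√(−2 ln 0.095) = 16.03 × 2.170 = 34.79 m.
Width = 2Δx = 69.6 m.

69.6 m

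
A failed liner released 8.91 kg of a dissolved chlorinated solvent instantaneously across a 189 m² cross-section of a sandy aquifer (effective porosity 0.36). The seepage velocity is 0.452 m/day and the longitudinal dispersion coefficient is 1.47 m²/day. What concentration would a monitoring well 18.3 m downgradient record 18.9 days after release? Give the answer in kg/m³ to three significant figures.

For an instantaneous plane source, C(x,t) = M/(n_e·A·√(4πDt)) · exp(−(x−vt)²/(4Dt)), with n_e·A the pore (flow) area.
Plume center vt = 0.452 × 18.9 = 8.5428 m, so the well at 18.3 m is 9.7572 m downgradient of the peak.
√(4πDt) = 18.69 m, giving peak height M/(n_e·A·√(4πDt)) = 8.91/(0.36 × 189 × 18.69) = 0.007007 kg/m³.
(x−vt)²/(4Dt) = (9.7572)²/(4 × 1.47 × 18.9) = 0.8567; exp(−0.8567) = 0.4246.
C = 0.007007 × 0.4246 = 0.00298 kg/m³.

0.00298 kg/m³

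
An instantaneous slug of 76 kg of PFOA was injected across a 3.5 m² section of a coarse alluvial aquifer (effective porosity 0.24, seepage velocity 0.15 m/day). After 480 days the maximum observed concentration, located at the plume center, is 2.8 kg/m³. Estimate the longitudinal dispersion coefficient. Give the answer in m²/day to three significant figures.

0.173 m²/day

At the plume center C_max = M/(n_e·A·√(4πDt)), so D = M²/(4πt·(n_e·A·C_max)²).
n_e·A·C_max = 0.24 × 3.5 × 2.8 = 2.352 kg/m.
D = 76²/(4π × 480 × 2.352²) = 0.173 m²/day.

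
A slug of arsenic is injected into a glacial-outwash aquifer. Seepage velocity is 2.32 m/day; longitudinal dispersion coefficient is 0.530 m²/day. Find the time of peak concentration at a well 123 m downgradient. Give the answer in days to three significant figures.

52.9 days

For the 1D instantaneous-source solution, setting ∂C/∂t = 0 at fixed x gives v²t² + 2Dt − x² = 0, so t = (√(D² + v²x²) − D)/v².
√(D² + v²x²) = √(0.530² + 2.32² × 123²) = 285.4; v² = 5.3824.
t = (285.4 − 0.530)/5.3824 = 52.9 days (vs. the pure-advection estimate x/v = 53.0 d).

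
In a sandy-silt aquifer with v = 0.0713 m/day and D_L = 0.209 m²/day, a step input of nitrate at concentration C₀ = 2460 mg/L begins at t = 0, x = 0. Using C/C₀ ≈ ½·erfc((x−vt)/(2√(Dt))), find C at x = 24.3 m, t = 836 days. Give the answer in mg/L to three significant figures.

For a continuous step input, C/C₀ ≈ ½·erfc((x−vt)/(2√(Dt))).
vt = 0.0713 × 836 = 59.6068 m and 2√(Dt) = 2√(0.209 × 836) = 26.44 m.
Argument (x−vt)/(2√(Dt)) = (24.3 − 59.6068)/26.44 = -1.335; ½·erfc(-1.335) = 0.9705.
C = 2460 × 0.9705 = 2390 mg/L.

2390 mg/L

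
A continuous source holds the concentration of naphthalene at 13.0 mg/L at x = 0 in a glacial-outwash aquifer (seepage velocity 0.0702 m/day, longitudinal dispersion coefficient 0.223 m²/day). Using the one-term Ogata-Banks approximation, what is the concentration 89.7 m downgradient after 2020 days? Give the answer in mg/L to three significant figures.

12.5 mg/L

For a continuous step input, C/C₀ ≈ ½·erfc((x−vt)/(2√(Dt))).
vt = 0.0702 × 2020 = 141.804 m and 2√(Dt) = 2√(0.223 × 2020) = 42.45 m.
Argument (x−vt)/(2√(Dt)) = (89.7 − 141.804)/42.45 = -1.227; ½·erfc(-1.227) = 0.9587.
C = 13.0 × 0.9587 = 12.5 mg/L.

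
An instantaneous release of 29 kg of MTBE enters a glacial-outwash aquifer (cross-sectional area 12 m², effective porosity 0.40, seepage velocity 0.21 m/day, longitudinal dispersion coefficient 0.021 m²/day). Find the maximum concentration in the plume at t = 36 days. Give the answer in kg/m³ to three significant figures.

The peak of an instantaneous 1D plume sits at x = vt; there the Gaussian factor is 1 and C_max = M/(n_e·A·√(4πDt)), where n_e·A is the pore area the mass is dissolved in.
√(4πDt) = √(4π × 0.021 × 36) = 3.082 m, so C_max = 29/(0.40 × 12 × 3.082) = 1.96 kg/m³.

1.96 kg/m³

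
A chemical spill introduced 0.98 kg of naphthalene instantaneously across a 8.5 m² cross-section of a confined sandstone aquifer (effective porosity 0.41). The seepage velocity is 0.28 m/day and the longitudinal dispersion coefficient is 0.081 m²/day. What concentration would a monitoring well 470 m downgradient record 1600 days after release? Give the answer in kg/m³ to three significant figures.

0.00274 kg/m³

For an instantaneous plane source, C(x,t) = M/(n_e·A·√(4πDt)) · exp(−(x−vt)²/(4Dt)), with n_e·A the pore (flow) area.
Plume center vt = 0.28 × 1600 = 448 m, so the well at 470 m is 22 m downgradient of the peak.
√(4πDt) = 40.36 m, giving peak height M/(n_e·A·√(4πDt)) = 0.98/(0.41 × 8.5 × 40.36) = 0.006967 kg/m³.
(x−vt)²/(4Dt) = (22)²/(4 × 0.081 × 1600) = 0.9336; exp(−0.9336) = 0.3931.
C = 0.006967 × 0.3931 = 0.00274 kg/m³.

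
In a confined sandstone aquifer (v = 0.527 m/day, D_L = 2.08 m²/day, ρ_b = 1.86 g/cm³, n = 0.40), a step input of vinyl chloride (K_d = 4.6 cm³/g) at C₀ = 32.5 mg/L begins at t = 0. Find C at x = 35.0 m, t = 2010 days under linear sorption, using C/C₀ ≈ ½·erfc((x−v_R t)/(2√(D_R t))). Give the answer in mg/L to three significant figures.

Retardation factor R = 1 + ρ_b·K_d/n = 1 + 1.86 × 4.6/0.40 = 22.39.
Sorption retards both mechanisms: v_R = v/R = 0.02354 m/day, D_R = D/R = 0.09290 m²/day.
v_R·t = 0.02354 × 2010 = 47.3154 m; 2√(D_R t) = 27.33 m; argument = (35.0 − 47.3154)/27.33 = -0.4506.
C = C₀ × ½·erfc(-0.4506) = 32.5 × 0.7380 = 24.0 mg/L.

24.0 mg/L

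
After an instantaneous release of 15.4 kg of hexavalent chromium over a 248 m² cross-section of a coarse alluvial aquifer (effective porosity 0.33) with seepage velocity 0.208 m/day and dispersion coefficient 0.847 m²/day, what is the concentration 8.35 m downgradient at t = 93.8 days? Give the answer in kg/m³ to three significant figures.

0.00402 kg/m³

For an instantaneous plane source, C(x,t) = M/(n_e·A·√(4πDt)) · exp(−(x−vt)²/(4Dt)), with n_e·A the pore (flow) area.
Plume center vt = 0.208 × 93.8 = 19.5104 m, so the well at 8.35 m is 11.1604 m upgradient of the peak.
√(4πDt) = 31.60 m, giving peak height M/(n_e·A·√(4πDt)) = 15.4/(0.33 × 248 × 31.60) = 0.005955 kg/m³.
(x−vt)²/(4Dt) = (-11.1604)²/(4 × 0.847 × 93.8) = 0.3919; exp(−0.3919) = 0.6758.
C = 0.005955 × 0.6758 = 0.00402 kg/m³.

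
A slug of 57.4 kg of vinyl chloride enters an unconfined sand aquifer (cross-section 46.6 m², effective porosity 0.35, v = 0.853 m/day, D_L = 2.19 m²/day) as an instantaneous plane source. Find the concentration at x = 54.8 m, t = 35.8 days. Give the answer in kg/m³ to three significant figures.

0.0172 kg/m³

For an instantaneous plane source, C(x,t) = M/(n_e·A·√(4πDt)) · exp(−(x−vt)²/(4Dt)), with n_e·A the pore (flow) area.
Plume center vt = 0.853 × 35.8 = 30.5374 m, so the well at 54.8 m is 24.2626 m downgradient of the peak.
√(4πDt) = 31.39 m, giving peak height M/(n_e·A·√(4πDt)) = 57.4/(0.35 × 46.6 × 31.39) = 0.1121 kg/m³.
(x−vt)²/(4Dt) = (24.2626)²/(4 × 2.19 × 35.8) = 1.877; exp(−1.877) = 0.1530.
C = 0.1121 × 0.1530 = 0.0172 kg/m³.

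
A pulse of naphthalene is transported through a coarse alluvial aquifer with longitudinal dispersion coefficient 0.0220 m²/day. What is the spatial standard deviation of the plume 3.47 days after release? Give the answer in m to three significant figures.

0.391 m

Dispersive spreading gives a Gaussian with σ² = 2Dt; advection only shifts the center.
σ = √(2 × 0.0220 × 3.47) = 0.391 m.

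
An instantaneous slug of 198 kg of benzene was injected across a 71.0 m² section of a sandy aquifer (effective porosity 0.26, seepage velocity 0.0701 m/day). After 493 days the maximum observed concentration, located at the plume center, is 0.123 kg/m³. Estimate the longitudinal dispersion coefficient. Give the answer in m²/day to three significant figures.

At the plume center C_max = M/(n_e·A·√(4πDt)), so D = M²/(4πt·(n_e·A·C_max)²).
n_e·A·C_max = 0.26 × 71.0 × 0.123 = 2.271 kg/m.
D = 198²/(4π × 493 × 2.271²) = 1.23 m²/day.

1.23 m²/day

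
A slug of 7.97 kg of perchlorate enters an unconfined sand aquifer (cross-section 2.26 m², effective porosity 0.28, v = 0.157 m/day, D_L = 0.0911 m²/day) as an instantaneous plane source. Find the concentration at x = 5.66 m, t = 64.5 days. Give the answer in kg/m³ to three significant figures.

For an instantaneous plane source, C(x,t) = M/(n_e·A·√(4πDt)) · exp(−(x−vt)²/(4Dt)), with n_e·A the pore (flow) area.
Plume center vt = 0.157 × 64.5 = 10.1265 m, so the well at 5.66 m is 4.4665 m upgradient of the peak.
√(4πDt) = 8.593 m, giving peak height M/(n_e·A·√(4πDt)) = 7.97/(0.28 × 2.26 × 8.593) = 1.466 kg/m³.
(x−vt)²/(4Dt) = (-4.4665)²/(4 × 0.0911 × 64.5) = 0.8488; exp(−0.8488) = 0.4279.
C = 1.466 × 0.4279 = 0.627 kg/m³.

0.627 kg/m³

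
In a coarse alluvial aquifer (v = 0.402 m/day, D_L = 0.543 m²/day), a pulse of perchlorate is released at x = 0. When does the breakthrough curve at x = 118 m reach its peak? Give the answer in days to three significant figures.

For the 1D instantaneous-source solution, setting ∂C/∂t = 0 at fixed x gives v²t² + 2Dt − x² = 0, so t = (√(D² + v²x²) − D)/v².
√(D² + v²x²) = √(0.543² + 0.402² × 118²) = 47.44; v² = 0.161604.
t = (47.44 − 0.543)/0.161604 = 290 days (vs. the pure-advection estimate x/v = 294 d).

290 days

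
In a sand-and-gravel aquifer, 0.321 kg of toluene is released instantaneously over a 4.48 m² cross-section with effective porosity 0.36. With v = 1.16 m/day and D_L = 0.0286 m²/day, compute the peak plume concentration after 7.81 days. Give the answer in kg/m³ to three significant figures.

0.119 kg/m³

The peak of an instantaneous 1D plume sits at x = vt; there the Gaussian factor is 1 and C_max = M/(n_e·A·√(4πDt)), where n_e·A is the pore area the mass is dissolved in.
√(4πDt) = √(4π × 0.0286 × 7.81) = 1.675 m, so C_max = 0.321/(0.36 × 4.48 × 1.675) = 0.119 kg/m³.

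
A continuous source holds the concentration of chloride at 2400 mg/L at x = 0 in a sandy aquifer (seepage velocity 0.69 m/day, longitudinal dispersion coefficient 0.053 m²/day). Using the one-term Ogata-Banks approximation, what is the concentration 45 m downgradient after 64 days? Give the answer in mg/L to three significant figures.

896 mg/L

For a continuous step input, C/C₀ ≈ ½·erfc((x−vt)/(2√(Dt))).
vt = 0.69 × 64 = 44.16 m and 2√(Dt) = 2√(0.053 × 64) = 3.683 m.
Argument (x−vt)/(2√(Dt)) = (45 − 44.16)/3.683 = 0.2281; ½·erfc(0.2281) = 0.3735.
C = 2400 × 0.3735 = 896 mg/L.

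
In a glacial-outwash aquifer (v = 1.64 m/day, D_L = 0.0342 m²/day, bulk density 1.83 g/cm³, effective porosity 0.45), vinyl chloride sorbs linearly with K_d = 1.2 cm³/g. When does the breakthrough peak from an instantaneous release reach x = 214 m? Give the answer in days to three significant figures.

767 days

Retardation factor R = 1 + ρ_b·K_d/n = 1 + 1.83 × 1.2/0.45 = 5.880.
Sorption retards both mechanisms: v_R = v/R = 0.2789 m/day, D_R = D/R = 0.005816 m²/day.
Peak time from v_R²t² + 2D_R t − x² = 0: t = (√(D_R² + v_R²x²) − D_R)/v_R².
√(D_R² + v_R²x²) = √(0.005816² + 0.2789² × 214²) = 59.68; v_R² = 0.07779.
t = (59.68 − 0.005816)/0.07779 = 767 days.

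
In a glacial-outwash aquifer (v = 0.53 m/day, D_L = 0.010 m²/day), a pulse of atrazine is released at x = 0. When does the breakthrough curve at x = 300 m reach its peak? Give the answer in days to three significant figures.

For the 1D instantaneous-source solution, setting ∂C/∂t = 0 at fixed x gives v²t² + 2Dt − x² = 0, so t = (√(D² + v²x²) − D)/v².
√(D² + v²x²) = √(0.010² + 0.53² × 300²) = 159.0; v² = 0.2809.
t = (159.0 − 0.010)/0.2809 = 566 days (vs. the pure-advection estimate x/v = 566 d).

566 days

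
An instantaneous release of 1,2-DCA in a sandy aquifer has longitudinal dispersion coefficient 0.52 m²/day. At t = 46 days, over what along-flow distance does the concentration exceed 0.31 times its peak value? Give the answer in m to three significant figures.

The plume is Gaussian with σ = √(2Dt) = √(2 × 0.52 × 46) = 6.917 m.
C/C_peak = exp(−Δx²/(2σ²)) = 0.31 ⇒ Δx = σ·√(−2 ln 0.31) = 6.917 × 1.530 = 10.58 m.
Width = 2Δx = 21.2 m.

21.2 m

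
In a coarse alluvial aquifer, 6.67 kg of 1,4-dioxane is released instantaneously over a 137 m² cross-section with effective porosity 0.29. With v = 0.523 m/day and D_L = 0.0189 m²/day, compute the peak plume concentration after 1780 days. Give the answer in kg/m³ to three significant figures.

The peak of an instantaneous 1D plume sits at x = vt; there the Gaussian factor is 1 and C_max = M/(n_e·A·√(4πDt)), where n_e·A is the pore area the mass is dissolved in.
√(4πDt) = √(4π × 0.0189 × 1780) = 20.56 m, so C_max = 6.67/(0.29 × 137 × 20.56) = 0.00817 kg/m³.

0.00817 kg/m³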